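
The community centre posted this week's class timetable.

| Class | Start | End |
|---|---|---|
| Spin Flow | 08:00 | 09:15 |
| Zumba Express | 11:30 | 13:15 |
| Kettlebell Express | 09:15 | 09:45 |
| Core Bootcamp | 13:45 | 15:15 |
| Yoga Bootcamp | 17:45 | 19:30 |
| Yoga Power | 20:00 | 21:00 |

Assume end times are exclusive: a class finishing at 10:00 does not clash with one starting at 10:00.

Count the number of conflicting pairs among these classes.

0

Sorted by start: Spin Flow, Kettlebell Express, Zumba Express, Core Bootcamp, Yoga Bootcamp, Yoga Power.
Kettlebell Express starts exactly when Spin Flow ends (back-to-back, no overlap) — done with Spin Flow.
Zumba Express starts after Kettlebell Express ends — done with Kettlebell Express.
Core Bootcamp starts after Zumba Express ends — done with Zumba Express.
Yoga Bootcamp starts after Core Bootcamp ends — done with Core Bootcamp.
Yoga Power starts after Yoga Bootcamp ends.
No pair overlaps.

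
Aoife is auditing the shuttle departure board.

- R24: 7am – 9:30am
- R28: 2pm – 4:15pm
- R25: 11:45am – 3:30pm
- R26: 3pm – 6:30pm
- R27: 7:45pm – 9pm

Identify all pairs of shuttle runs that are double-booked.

Sorted by start: R24, R25, R28, R26, R27.
R25 starts after R24 ends, so nothing later overlaps R24 either.
R28 starts before R25 ends → R25 and R28 overlap.
R26 starts before R25 ends → R25 and R26 overlap.
R27 starts after R25 ends.
R26 starts before R28 ends → R28 and R26 overlap.
R27 starts after R28 ends.
R27 starts after R26 ends.

R25 & R26, R25 & R28, R26 & R28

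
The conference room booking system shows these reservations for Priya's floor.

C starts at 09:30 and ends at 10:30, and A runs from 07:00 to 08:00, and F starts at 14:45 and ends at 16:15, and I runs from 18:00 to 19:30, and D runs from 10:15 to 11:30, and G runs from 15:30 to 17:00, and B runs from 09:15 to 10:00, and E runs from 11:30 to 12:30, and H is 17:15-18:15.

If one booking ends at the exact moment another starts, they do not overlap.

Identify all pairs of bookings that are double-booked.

Check each pair: they overlap iff neither finishes before the other starts.
Sorted by start: A, B, C, D, E, F, G, H, I.
B starts after A ends — done with A.
C starts before B ends → B and C overlap.
D starts after B ends — done with B.
D starts before C ends → C and D overlap.
E starts after C ends — done with C.
E starts exactly when D ends (back-to-back, no overlap) — done with D.
F starts after E ends — done with E.
G starts before F ends → F and G overlap.
H starts after F ends — done with F.
H starts after G ends — done with G.
I starts before H ends → H and I overlap.

B & C, C & D, F & G, H & I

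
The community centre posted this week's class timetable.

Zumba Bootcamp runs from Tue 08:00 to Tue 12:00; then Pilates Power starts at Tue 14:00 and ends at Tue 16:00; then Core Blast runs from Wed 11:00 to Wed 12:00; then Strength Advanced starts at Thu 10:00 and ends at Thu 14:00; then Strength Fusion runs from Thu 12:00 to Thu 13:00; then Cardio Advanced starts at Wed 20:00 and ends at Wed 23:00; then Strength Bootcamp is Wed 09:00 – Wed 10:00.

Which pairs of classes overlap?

Strength Advanced & Strength Fusion

Sorted by start: Zumba Bootcamp, Pilates Power, Strength Bootcamp, Core Blast, Cardio Advanced, Strength Advanced, Strength Fusion.
Pilates Power starts after Zumba Bootcamp ends; Zumba Bootcamp is clear from here.
Strength Bootcamp starts after Pilates Power ends; Pilates Power is clear from here.
Core Blast starts after Strength Bootcamp ends; Strength Bootcamp is clear from here.
Cardio Advanced starts after Core Blast ends; Core Blast is clear from here.
Strength Advanced starts after Cardio Advanced ends; Cardio Advanced is clear from here.
Strength Fusion starts before Strength Advanced ends → Strength Advanced and Strength Fusion overlap.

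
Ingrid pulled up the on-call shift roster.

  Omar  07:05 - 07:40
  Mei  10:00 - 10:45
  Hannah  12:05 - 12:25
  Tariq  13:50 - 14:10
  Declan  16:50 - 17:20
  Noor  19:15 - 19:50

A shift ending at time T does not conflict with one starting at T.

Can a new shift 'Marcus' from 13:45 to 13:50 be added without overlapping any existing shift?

Omar: ends 07:40 at or before Marcus starts 13:45 → clear.
Mei: ends 10:45 at or before Marcus starts 13:45 → clear.
Hannah: ends 12:25 at or before Marcus starts 13:45 → clear.
Tariq: starts 13:50 at or after Marcus ends 13:50 → clear.
Declan: starts 16:50 at or after Marcus ends 13:50 → clear.
Noor: starts 19:15 at or after Marcus ends 13:50 → clear.

Yes — the slot is free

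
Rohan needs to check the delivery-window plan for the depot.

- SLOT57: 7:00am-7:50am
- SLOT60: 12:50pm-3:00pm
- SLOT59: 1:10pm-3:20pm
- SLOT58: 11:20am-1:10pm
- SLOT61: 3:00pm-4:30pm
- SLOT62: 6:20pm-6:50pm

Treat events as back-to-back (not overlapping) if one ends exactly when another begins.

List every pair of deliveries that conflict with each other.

SLOT58 & SLOT60, SLOT59 & SLOT60, SLOT59 & SLOT61

Sorted by start: SLOT57, SLOT58, SLOT60, SLOT59, SLOT61, SLOT62.
SLOT58 starts after SLOT57 ends — done with SLOT57.
SLOT60 starts before SLOT58 ends → SLOT58 and SLOT60 overlap.
SLOT59 starts exactly when SLOT58 ends (back-to-back, no overlap) — done with SLOT58.
SLOT59 starts before SLOT60 ends → SLOT60 and SLOT59 overlap.
SLOT61 starts exactly when SLOT60 ends (back-to-back, no overlap) — done with SLOT60.
SLOT61 starts before SLOT59 ends → SLOT59 and SLOT61 overlap.
SLOT62 starts after SLOT59 ends.
SLOT62 starts after SLOT61 ends.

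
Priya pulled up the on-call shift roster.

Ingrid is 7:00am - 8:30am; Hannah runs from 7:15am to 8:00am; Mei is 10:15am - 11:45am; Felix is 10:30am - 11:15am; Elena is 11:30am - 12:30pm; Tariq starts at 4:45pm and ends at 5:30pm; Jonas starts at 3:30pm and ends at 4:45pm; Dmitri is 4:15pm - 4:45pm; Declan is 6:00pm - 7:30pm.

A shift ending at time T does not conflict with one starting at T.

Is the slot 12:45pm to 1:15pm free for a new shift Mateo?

Ingrid: ends 8:30am at or before Mateo starts 12:45pm → clear.
Hannah: ends 8:00am at or before Mateo starts 12:45pm → clear.
Mei: ends 11:45am at or before Mateo starts 12:45pm → clear.
Felix: ends 11:15am at or before Mateo starts 12:45pm → clear.
Elena: ends 12:30pm at or before Mateo starts 12:45pm → clear.
Jonas: starts 3:30pm at or after Mateo ends 1:15pm → clear.
Dmitri: starts 4:15pm at or after Mateo ends 1:15pm → clear.
Tariq: starts 4:45pm at or after Mateo ends 1:15pm → clear.
Declan: starts 6:00pm at or after Mateo ends 1:15pm → clear.

Yes — the slot is free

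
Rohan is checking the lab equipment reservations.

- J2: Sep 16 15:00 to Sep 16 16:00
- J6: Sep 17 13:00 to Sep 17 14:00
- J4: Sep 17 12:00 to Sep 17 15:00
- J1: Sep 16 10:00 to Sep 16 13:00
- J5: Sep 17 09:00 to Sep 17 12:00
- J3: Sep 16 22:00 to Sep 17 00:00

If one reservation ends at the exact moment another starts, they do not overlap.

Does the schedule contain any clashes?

Check each pair: they overlap iff neither finishes before the other starts.
Sorted by start: J1, J2, J3, J5, J4, J6.
J2 starts after J1 ends — done with J1.
J3 starts after J2 ends — done with J2.
J5 starts after J3 ends — done with J3.
J4 starts exactly when J5 ends (back-to-back, no overlap) — done with J5.
J6 starts before J4 ends → J4 and J6 overlap.
That's a conflict, so the schedule is not conflict-free.

Yes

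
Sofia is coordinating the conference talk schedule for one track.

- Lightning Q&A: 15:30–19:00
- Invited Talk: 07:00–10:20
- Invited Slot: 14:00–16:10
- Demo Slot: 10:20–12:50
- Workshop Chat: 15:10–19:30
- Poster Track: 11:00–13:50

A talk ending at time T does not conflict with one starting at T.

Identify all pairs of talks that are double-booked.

Check each pair: they overlap iff neither finishes before the other starts.
Sorted by start: Invited Talk, Demo Slot, Poster Track, Invited Slot, Workshop Chat, Lightning Q&A.
Demo Slot starts exactly when Invited Talk ends (back-to-back, no overlap), so nothing later overlaps Invited Talk either.
Poster Track starts before Demo Slot ends → Demo Slot and Poster Track overlap.
Invited Slot starts after Demo Slot ends, so nothing later overlaps Demo Slot either.
Invited Slot starts after Poster Track ends, so nothing later overlaps Poster Track either.
Workshop Chat starts before Invited Slot ends → Invited Slot and Workshop Chat overlap.
Lightning Q&A starts before Invited Slot ends → Invited Slot and Lightning Q&A overlap.
Lightning Q&A starts before Workshop Chat ends → Workshop Chat and Lightning Q&A overlap.

Demo Slot & Poster Track, Invited Slot & Lightning Q&A, Invited Slot & Workshop Chat, Lightning Q&A & Workshop Chat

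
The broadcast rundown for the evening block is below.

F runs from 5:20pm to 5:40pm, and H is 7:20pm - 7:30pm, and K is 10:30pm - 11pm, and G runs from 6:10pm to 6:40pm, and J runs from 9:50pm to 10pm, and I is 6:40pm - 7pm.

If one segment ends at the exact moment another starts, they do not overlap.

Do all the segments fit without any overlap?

Sorted by start: F, G, I, H, J, K.
G starts after F ends — done with F.
I starts exactly when G ends (back-to-back, no overlap) — done with G.
H starts after I ends — done with I.
J starts after H ends — done with H.
K starts after J ends.
Every pair is clear; the schedule has no overlaps.

Yes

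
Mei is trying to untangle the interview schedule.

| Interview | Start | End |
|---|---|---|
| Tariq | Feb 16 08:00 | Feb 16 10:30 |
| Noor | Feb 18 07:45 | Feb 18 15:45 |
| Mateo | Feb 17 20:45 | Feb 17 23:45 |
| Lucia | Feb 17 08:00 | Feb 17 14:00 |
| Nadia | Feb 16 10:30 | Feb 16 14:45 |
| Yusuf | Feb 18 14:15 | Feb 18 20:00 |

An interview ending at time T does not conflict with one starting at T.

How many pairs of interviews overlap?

1

Check each pair: they overlap iff neither finishes before the other starts.
Sorted by start: Tariq, Nadia, Lucia, Mateo, Noor, Yusuf.
Nadia starts exactly when Tariq ends (back-to-back, no overlap); Tariq is clear from here.
Lucia starts after Nadia ends; Nadia is clear from here.
Mateo starts after Lucia ends; Lucia is clear from here.
Noor starts after Mateo ends; Mateo is clear from here.
Yusuf starts before Noor ends → Noor and Yusuf overlap.
Overlapping pairs: Noor & Yusuf — 1 in total.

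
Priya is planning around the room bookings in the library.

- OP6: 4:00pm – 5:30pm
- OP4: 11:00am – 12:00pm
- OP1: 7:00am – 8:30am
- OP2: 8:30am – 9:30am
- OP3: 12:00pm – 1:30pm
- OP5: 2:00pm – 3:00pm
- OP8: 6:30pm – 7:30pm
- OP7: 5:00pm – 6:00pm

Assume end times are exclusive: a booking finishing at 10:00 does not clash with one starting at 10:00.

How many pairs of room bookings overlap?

Sorted by start: OP1, OP2, OP4, OP3, OP5, OP6, OP7, OP8.
OP2 starts exactly when OP1 ends (back-to-back, no overlap), so nothing later overlaps OP1 either.
OP4 starts after OP2 ends, so nothing later overlaps OP2 either.
OP3 starts exactly when OP4 ends (back-to-back, no overlap), so nothing later overlaps OP4 either.
OP5 starts after OP3 ends, so nothing later overlaps OP3 either.
OP6 starts after OP5 ends, so nothing later overlaps OP5 either.
OP7 starts before OP6 ends → OP6 and OP7 overlap.
OP8 starts after OP6 ends.
OP8 starts after OP7 ends.
Overlapping pairs: OP6 & OP7 — 1 in total.

1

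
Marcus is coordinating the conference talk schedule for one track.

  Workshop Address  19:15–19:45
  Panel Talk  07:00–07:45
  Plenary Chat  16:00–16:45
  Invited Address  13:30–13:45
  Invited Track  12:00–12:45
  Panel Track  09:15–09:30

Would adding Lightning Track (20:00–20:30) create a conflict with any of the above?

No — it doesn't clash with anything

Panel Talk: ends 07:45 at or before Lightning Track starts 20:00 → clear.
Panel Track: ends 09:30 at or before Lightning Track starts 20:00 → clear.
Invited Track: ends 12:45 at or before Lightning Track starts 20:00 → clear.
Invited Address: ends 13:45 at or before Lightning Track starts 20:00 → clear.
Plenary Chat: ends 16:45 at or before Lightning Track starts 20:00 → clear.
Workshop Address: ends 19:45 at or before Lightning Track starts 20:00 → clear.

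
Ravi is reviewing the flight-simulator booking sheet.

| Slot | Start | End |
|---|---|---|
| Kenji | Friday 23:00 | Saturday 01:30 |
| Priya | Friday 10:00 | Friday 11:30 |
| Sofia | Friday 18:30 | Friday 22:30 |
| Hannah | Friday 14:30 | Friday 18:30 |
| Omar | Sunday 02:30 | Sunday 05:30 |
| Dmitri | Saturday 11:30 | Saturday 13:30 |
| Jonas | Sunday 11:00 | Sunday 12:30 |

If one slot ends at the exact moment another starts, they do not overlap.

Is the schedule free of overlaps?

Sorted by start: Priya, Hannah, Sofia, Kenji, Dmitri, Omar, Jonas.
Hannah starts after Priya ends, so nothing later overlaps Priya either.
Sofia starts exactly when Hannah ends (back-to-back, no overlap), so nothing later overlaps Hannah either.
Kenji starts after Sofia ends, so nothing later overlaps Sofia either.
Dmitri starts after Kenji ends, so nothing later overlaps Kenji either.
Omar starts after Dmitri ends, so nothing later overlaps Dmitri either.
Jonas starts after Omar ends.
Every pair is clear; the schedule has no overlaps.

Yes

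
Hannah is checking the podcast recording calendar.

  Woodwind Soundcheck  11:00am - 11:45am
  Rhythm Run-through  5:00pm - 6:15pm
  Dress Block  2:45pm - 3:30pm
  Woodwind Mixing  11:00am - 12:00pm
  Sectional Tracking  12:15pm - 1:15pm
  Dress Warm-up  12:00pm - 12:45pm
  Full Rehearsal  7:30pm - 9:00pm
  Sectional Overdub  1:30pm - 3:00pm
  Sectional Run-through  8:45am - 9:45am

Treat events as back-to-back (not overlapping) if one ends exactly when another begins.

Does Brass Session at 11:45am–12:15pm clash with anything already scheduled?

Yes — it overlaps Dress Warm-up, Woodwind Mixing

Sectional Run-through: ends 9:45am at or before Brass Session starts 11:45am → clear.
Woodwind Mixing: starts 11:00am before Brass Session ends 12:15pm, and ends 12:00pm after Brass Session starts 11:45am → overlap.
Woodwind Soundcheck: ends 11:45am at or before Brass Session starts 11:45am → clear.
Dress Warm-up: starts 12:00pm before Brass Session ends 12:15pm, and ends 12:45pm after Brass Session starts 11:45am → overlap.
Sectional Tracking: starts 12:15pm at or after Brass Session ends 12:15pm → clear.
Sectional Overdub: starts 1:30pm at or after Brass Session ends 12:15pm → clear.
Dress Block: starts 2:45pm at or after Brass Session ends 12:15pm → clear.
Rhythm Run-through: starts 5:00pm at or after Brass Session ends 12:15pm → clear.
Full Rehearsal: starts 7:30pm at or after Brass Session ends 12:15pm → clear.
Brass Session overlaps Dress Warm-up, Woodwind Mixing.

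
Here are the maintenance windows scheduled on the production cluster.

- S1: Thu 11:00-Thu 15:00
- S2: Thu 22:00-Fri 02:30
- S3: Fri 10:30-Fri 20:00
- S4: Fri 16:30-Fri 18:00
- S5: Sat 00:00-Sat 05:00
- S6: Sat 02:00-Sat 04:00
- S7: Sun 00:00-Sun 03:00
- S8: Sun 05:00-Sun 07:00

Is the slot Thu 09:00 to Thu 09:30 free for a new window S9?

S1: starts Thu 11:00 at or after S9 ends Thu 09:30 → clear.
S2: starts Thu 22:00 at or after S9 ends Thu 09:30 → clear.
S3: starts Fri 10:30 at or after S9 ends Thu 09:30 → clear.
S4: starts Fri 16:30 at or after S9 ends Thu 09:30 → clear.
S5: starts Sat 00:00 at or after S9 ends Thu 09:30 → clear.
S6: starts Sat 02:00 at or after S9 ends Thu 09:30 → clear.
S7: starts Sun 00:00 at or after S9 ends Thu 09:30 → clear.
S8: starts Sun 05:00 at or after S9 ends Thu 09:30 → clear.

Yes — the slot is free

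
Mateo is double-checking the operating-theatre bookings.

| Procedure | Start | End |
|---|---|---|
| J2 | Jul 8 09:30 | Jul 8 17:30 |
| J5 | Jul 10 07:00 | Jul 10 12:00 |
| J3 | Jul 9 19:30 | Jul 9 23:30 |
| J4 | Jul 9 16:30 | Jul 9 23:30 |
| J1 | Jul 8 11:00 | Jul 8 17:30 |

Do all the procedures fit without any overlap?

No

Check each pair: they overlap iff neither finishes before the other starts.
Sorted by start: J2, J1, J4, J3, J5.
J1 starts before J2 ends → J2 and J1 overlap.
That's a conflict, so the schedule is not conflict-free.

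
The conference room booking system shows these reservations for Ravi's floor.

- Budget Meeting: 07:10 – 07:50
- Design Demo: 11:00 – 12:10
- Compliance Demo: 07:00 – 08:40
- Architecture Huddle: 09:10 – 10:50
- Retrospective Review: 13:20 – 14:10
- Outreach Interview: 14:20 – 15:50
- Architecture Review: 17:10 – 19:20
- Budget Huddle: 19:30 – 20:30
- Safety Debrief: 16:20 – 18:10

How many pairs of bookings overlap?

Check each pair: they overlap iff neither finishes before the other starts.
Sorted by start: Compliance Demo, Budget Meeting, Architecture Huddle, Design Demo, Retrospective Review, Outreach Interview, Safety Debrief, Architecture Review, Budget Huddle.
Budget Meeting starts before Compliance Demo ends → Compliance Demo and Budget Meeting overlap.
Architecture Huddle starts after Compliance Demo ends; Compliance Demo is clear from here.
Architecture Huddle starts after Budget Meeting ends; Budget Meeting is clear from here.
Design Demo starts after Architecture Huddle ends; Architecture Huddle is clear from here.
Retrospective Review starts after Design Demo ends; Design Demo is clear from here.
Outreach Interview starts after Retrospective Review ends; Retrospective Review is clear from here.
Safety Debrief starts after Outreach Interview ends; Outreach Interview is clear from here.
Architecture Review starts before Safety Debrief ends → Safety Debrief and Architecture Review overlap.
Budget Huddle starts after Safety Debrief ends.
Budget Huddle starts after Architecture Review ends.
Overlapping pairs: Architecture Review & Safety Debrief, Budget Meeting & Compliance Demo — 2 in total.

2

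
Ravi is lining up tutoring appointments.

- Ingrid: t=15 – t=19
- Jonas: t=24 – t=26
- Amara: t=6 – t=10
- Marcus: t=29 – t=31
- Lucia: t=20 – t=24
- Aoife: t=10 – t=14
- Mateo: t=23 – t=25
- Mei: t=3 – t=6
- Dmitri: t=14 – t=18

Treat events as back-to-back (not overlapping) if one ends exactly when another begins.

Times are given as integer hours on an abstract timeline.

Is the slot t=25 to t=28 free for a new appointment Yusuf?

Mei: ends t=6 at or before Yusuf starts t=25 → clear.
Amara: ends t=10 at or before Yusuf starts t=25 → clear.
Aoife: ends t=14 at or before Yusuf starts t=25 → clear.
Dmitri: ends t=18 at or before Yusuf starts t=25 → clear.
Ingrid: ends t=19 at or before Yusuf starts t=25 → clear.
Lucia: ends t=24 at or before Yusuf starts t=25 → clear.
Mateo: ends t=25 at or before Yusuf starts t=25 → clear.
Jonas: starts t=24 before Yusuf ends t=28, and ends t=26 after Yusuf starts t=25 → overlap.
Marcus: starts t=29 at or after Yusuf ends t=28 → clear.
Yusuf overlaps Jonas.

No — it overlaps Jonas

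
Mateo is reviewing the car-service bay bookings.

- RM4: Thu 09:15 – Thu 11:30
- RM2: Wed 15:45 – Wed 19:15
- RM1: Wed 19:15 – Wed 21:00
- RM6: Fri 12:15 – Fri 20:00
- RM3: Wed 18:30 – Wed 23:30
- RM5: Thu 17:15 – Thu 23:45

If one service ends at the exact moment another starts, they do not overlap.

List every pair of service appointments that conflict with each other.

RM1 & RM3, RM2 & RM3

Sorted by start: RM2, RM3, RM1, RM4, RM5, RM6.
RM3 starts before RM2 ends → RM2 and RM3 overlap.
RM1 starts exactly when RM2 ends (back-to-back, no overlap), so nothing later overlaps RM2 either.
RM1 starts before RM3 ends → RM3 and RM1 overlap.
RM4 starts after RM3 ends, so nothing later overlaps RM3 either.
RM4 starts after RM1 ends, so nothing later overlaps RM1 either.
RM5 starts after RM4 ends, so nothing later overlaps RM4 either.
RM6 starts after RM5 ends.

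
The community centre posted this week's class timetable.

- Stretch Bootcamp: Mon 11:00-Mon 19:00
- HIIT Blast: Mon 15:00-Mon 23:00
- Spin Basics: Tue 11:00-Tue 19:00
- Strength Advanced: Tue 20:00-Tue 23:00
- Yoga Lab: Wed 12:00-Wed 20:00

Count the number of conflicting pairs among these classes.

Two intervals overlap when each starts before the other ends.
Sorted by start: Stretch Bootcamp, HIIT Blast, Spin Basics, Strength Advanced, Yoga Lab.
HIIT Blast starts before Stretch Bootcamp ends → Stretch Bootcamp and HIIT Blast overlap.
Spin Basics starts after Stretch Bootcamp ends — done with Stretch Bootcamp.
Spin Basics starts after HIIT Blast ends — done with HIIT Blast.
Strength Advanced starts after Spin Basics ends — done with Spin Basics.
Yoga Lab starts after Strength Advanced ends.
Overlapping pairs: HIIT Blast & Stretch Bootcamp — 1 in total.

1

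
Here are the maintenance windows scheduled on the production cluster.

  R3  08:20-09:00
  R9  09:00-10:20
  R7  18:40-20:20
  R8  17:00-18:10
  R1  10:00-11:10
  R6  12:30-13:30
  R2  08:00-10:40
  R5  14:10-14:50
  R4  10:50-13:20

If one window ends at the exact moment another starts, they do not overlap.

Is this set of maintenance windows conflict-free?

No

Sorted by start: R2, R3, R9, R1, R4, R6, R5, R8, R7.
R3 starts before R2 ends → R2 and R3 overlap.
That's a conflict, so the schedule is not conflict-free.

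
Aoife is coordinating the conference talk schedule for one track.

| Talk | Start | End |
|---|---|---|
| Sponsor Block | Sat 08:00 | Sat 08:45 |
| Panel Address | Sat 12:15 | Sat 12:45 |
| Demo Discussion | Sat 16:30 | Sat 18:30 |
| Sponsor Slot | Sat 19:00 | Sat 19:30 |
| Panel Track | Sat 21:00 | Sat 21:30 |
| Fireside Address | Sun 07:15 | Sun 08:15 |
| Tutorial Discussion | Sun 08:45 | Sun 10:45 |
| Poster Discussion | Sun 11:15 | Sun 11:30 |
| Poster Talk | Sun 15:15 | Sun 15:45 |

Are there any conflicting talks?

No

Sorted by start: Sponsor Block, Panel Address, Demo Discussion, Sponsor Slot, Panel Track, Fireside Address, Tutorial Discussion, Poster Discussion, Poster Talk.
Panel Address starts after Sponsor Block ends — done with Sponsor Block.
Demo Discussion starts after Panel Address ends — done with Panel Address.
Sponsor Slot starts after Demo Discussion ends — done with Demo Discussion.
Panel Track starts after Sponsor Slot ends — done with Sponsor Slot.
Fireside Address starts after Panel Track ends — done with Panel Track.
Tutorial Discussion starts after Fireside Address ends — done with Fireside Address.
Poster Discussion starts after Tutorial Discussion ends — done with Tutorial Discussion.
Poster Talk starts after Poster Discussion ends.
Every pair is clear; the schedule has no overlaps.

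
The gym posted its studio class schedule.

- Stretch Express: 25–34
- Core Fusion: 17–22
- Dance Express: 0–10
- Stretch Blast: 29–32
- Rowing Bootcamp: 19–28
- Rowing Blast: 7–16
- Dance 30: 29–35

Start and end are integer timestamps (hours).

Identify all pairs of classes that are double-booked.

Sorted by start: Dance Express, Rowing Blast, Core Fusion, Rowing Bootcamp, Stretch Express, Stretch Blast, Dance 30.
Rowing Blast starts before Dance Express ends → Dance Express and Rowing Blast overlap.
Core Fusion starts after Dance Express ends — done with Dance Express.
Core Fusion starts after Rowing Blast ends — done with Rowing Blast.
Rowing Bootcamp starts before Core Fusion ends → Core Fusion and Rowing Bootcamp overlap.
Stretch Express starts after Core Fusion ends — done with Core Fusion.
Stretch Express starts before Rowing Bootcamp ends → Rowing Bootcamp and Stretch Express overlap.
Stretch Blast starts after Rowing Bootcamp ends — done with Rowing Bootcamp.
Stretch Blast starts before Stretch Express ends → Stretch Express and Stretch Blast overlap.
Dance 30 starts before Stretch Express ends → Stretch Express and Dance 30 overlap.
Dance 30 starts before Stretch Blast ends → Stretch Blast and Dance 30 overlap.

Core Fusion & Rowing Bootcamp, Dance 30 & Stretch Blast, Dance 30 & Stretch Express, Dance Express & Rowing Blast, Rowing Bootcamp & Stretch Express, Stretch Blast & Stretch Express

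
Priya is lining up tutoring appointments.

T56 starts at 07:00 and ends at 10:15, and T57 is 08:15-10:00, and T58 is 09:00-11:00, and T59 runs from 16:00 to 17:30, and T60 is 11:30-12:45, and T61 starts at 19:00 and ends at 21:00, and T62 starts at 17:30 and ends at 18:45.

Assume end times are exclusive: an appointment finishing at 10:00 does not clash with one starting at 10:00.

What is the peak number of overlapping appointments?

3

Walk through starts and ends in time order (an end at T is processed before a start at T):
07:00 start T56 → 1
08:15 start T57 → 2
09:00 start T58 → 3
10:00 end T57 → 2
10:15 end T56 → 1
11:00 end T58 → 0
11:30 start T60 → 1
12:45 end T60 → 0
16:00 start T59 → 1
17:30 end T59 → 0
17:30 start T62 → 1
18:45 end T62 → 0
19:00 start T61 → 1
21:00 end T61 → 0
Peak is 3, at 09:00 (T56, T57, T58).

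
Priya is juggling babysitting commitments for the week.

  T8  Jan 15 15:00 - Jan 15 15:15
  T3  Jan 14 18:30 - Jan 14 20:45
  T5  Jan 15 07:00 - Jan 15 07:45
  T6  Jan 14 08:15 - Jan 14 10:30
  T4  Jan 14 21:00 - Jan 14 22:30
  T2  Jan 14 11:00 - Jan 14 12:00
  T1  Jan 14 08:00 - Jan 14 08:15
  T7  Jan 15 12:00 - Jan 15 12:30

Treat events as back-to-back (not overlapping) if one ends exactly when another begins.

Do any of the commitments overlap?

No

Check each pair: they overlap iff neither finishes before the other starts.
Sorted by start: T1, T6, T2, T3, T4, T5, T7, T8.
T6 starts exactly when T1 ends (back-to-back, no overlap); T1 is clear from here.
T2 starts after T6 ends; T6 is clear from here.
T3 starts after T2 ends; T2 is clear from here.
T4 starts after T3 ends; T3 is clear from here.
T5 starts after T4 ends; T4 is clear from here.
T7 starts after T5 ends; T5 is clear from here.
T8 starts after T7 ends.
Every pair is clear; the schedule has no overlaps.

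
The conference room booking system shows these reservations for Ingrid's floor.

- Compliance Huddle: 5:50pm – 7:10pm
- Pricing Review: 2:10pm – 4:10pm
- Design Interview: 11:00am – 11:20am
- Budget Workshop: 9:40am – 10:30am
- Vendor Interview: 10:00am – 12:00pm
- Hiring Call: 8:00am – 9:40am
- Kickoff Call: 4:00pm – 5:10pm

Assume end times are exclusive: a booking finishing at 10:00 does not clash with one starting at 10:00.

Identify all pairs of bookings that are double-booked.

Sorted by start: Hiring Call, Budget Workshop, Vendor Interview, Design Interview, Pricing Review, Kickoff Call, Compliance Huddle.
Budget Workshop starts exactly when Hiring Call ends (back-to-back, no overlap), so Hiring Call has no further overlaps.
Vendor Interview starts before Budget Workshop ends → Budget Workshop and Vendor Interview overlap.
Design Interview starts after Budget Workshop ends, so Budget Workshop has no further overlaps.
Design Interview starts before Vendor Interview ends → Vendor Interview and Design Interview overlap.
Pricing Review starts after Vendor Interview ends, so Vendor Interview has no further overlaps.
Pricing Review starts after Design Interview ends, so Design Interview has no further overlaps.
Kickoff Call starts before Pricing Review ends → Pricing Review and Kickoff Call overlap.
Compliance Huddle starts after Pricing Review ends.
Compliance Huddle starts after Kickoff Call ends.

Budget Workshop & Vendor Interview, Design Interview & Vendor Interview, Kickoff Call & Pricing Review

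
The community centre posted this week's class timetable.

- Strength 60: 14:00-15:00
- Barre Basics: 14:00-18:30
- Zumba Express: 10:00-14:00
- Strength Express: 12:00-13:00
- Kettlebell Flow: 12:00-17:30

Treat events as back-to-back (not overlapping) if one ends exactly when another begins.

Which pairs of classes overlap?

Barre Basics & Kettlebell Flow, Barre Basics & Strength 60, Kettlebell Flow & Strength 60, Kettlebell Flow & Strength Express, Kettlebell Flow & Zumba Express, Strength Express & Zumba Express

Check each pair: they overlap iff neither finishes before the other starts.
Sorted by start: Zumba Express, Strength Express, Kettlebell Flow, Strength 60, Barre Basics.
Strength Express starts before Zumba Express ends → Zumba Express and Strength Express overlap.
Kettlebell Flow starts before Zumba Express ends → Zumba Express and Kettlebell Flow overlap.
Strength 60 starts exactly when Zumba Express ends (back-to-back, no overlap), so nothing later overlaps Zumba Express either.
Kettlebell Flow starts before Strength Express ends → Strength Express and Kettlebell Flow overlap.
Strength 60 starts after Strength Express ends, so nothing later overlaps Strength Express either.
Strength 60 starts before Kettlebell Flow ends → Kettlebell Flow and Strength 60 overlap.
Barre Basics starts before Kettlebell Flow ends → Kettlebell Flow and Barre Basics overlap.
Barre Basics starts before Strength 60 ends → Strength 60 and Barre Basics overlap.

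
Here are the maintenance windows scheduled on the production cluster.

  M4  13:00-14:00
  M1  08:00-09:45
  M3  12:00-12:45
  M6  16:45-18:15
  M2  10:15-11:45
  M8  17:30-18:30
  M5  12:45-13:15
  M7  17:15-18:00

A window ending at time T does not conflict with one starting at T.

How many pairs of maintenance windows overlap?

4

Check each pair: they overlap iff neither finishes before the other starts.
Sorted by start: M1, M2, M3, M5, M4, M6, M7, M8.
M2 starts after M1 ends — done with M1.
M3 starts after M2 ends — done with M2.
M5 starts exactly when M3 ends (back-to-back, no overlap) — done with M3.
M4 starts before M5 ends → M5 and M4 overlap.
M6 starts after M5 ends — done with M5.
M6 starts after M4 ends — done with M4.
M7 starts before M6 ends → M6 and M7 overlap.
M8 starts before M6 ends → M6 and M8 overlap.
M8 starts before M7 ends → M7 and M8 overlap.
Overlapping pairs: M4 & M5, M6 & M7, M6 & M8, M7 & M8 — 4 in total.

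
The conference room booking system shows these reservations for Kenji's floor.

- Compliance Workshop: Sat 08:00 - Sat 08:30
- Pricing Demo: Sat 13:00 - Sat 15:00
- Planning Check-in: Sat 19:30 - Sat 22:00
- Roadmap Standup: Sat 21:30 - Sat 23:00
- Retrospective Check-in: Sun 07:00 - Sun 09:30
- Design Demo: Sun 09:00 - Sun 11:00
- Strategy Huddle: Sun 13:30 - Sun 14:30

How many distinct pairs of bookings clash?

Sorted by start: Compliance Workshop, Pricing Demo, Planning Check-in, Roadmap Standup, Retrospective Check-in, Design Demo, Strategy Huddle.
Pricing Demo starts after Compliance Workshop ends, so nothing later overlaps Compliance Workshop either.
Planning Check-in starts after Pricing Demo ends, so nothing later overlaps Pricing Demo either.
Roadmap Standup starts before Planning Check-in ends → Planning Check-in and Roadmap Standup overlap.
Retrospective Check-in starts after Planning Check-in ends, so nothing later overlaps Planning Check-in either.
Retrospective Check-in starts after Roadmap Standup ends, so nothing later overlaps Roadmap Standup either.
Design Demo starts before Retrospective Check-in ends → Retrospective Check-in and Design Demo overlap.
Strategy Huddle starts after Retrospective Check-in ends.
Strategy Huddle starts after Design Demo ends.
Overlapping pairs: Design Demo & Retrospective Check-in, Planning Check-in & Roadmap Standup — 2 in total.

2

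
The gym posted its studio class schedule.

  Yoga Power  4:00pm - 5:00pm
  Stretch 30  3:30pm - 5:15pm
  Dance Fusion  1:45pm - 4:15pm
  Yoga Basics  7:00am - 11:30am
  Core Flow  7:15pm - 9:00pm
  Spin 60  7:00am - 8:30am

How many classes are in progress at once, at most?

Sort all start/end points and keep a running count:
7:00am start Spin 60 → 1
7:00am start Yoga Basics → 2
8:30am end Spin 60 → 1
11:30am end Yoga Basics → 0
1:45pm start Dance Fusion → 1
3:30pm start Stretch 30 → 2
4:00pm start Yoga Power → 3
4:15pm end Dance Fusion → 2
5:00pm end Yoga Power → 1
5:15pm end Stretch 30 → 0
7:15pm start Core Flow → 1
9:00pm end Core Flow → 0
Peak is 3, at 4:00pm (Dance Fusion, Stretch 30, Yoga Power).

3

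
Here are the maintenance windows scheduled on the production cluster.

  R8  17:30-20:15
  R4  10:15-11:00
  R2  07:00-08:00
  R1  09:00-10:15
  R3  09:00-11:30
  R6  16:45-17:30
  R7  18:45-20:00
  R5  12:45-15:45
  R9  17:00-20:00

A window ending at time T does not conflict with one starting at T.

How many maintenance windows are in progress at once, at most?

Walk through starts and ends in time order (an end at T is processed before a start at T):
07:00 start R2 → 1
08:00 end R2 → 0
09:00 start R1 → 1
09:00 start R3 → 2
10:15 end R1 → 1
10:15 start R4 → 2
11:00 end R4 → 1
11:30 end R3 → 0
12:45 start R5 → 1
15:45 end R5 → 0
16:45 start R6 → 1
17:00 start R9 → 2
17:30 end R6 → 1
17:30 start R8 → 2
18:45 start R7 → 3
20:00 end R7 → 2
20:00 end R9 → 1
20:15 end R8 → 0
Peak is 3, at 18:45 (R7, R8, R9).

3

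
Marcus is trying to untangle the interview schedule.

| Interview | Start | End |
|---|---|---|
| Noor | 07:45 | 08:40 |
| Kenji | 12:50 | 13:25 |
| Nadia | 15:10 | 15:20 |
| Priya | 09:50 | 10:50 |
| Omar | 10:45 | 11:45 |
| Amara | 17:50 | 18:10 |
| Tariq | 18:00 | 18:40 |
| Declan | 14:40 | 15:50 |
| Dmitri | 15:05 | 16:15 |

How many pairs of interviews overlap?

Two intervals overlap when each starts before the other ends.
Sorted by start: Noor, Priya, Omar, Kenji, Declan, Dmitri, Nadia, Amara, Tariq.
Priya starts after Noor ends — done with Noor.
Omar starts before Priya ends → Priya and Omar overlap.
Kenji starts after Priya ends — done with Priya.
Kenji starts after Omar ends — done with Omar.
Declan starts after Kenji ends — done with Kenji.
Dmitri starts before Declan ends → Declan and Dmitri overlap.
Nadia starts before Declan ends → Declan and Nadia overlap.
Amara starts after Declan ends — done with Declan.
Nadia starts before Dmitri ends → Dmitri and Nadia overlap.
Amara starts after Dmitri ends — done with Dmitri.
Amara starts after Nadia ends — done with Nadia.
Tariq starts before Amara ends → Amara and Tariq overlap.
Overlapping pairs: Amara & Tariq, Declan & Dmitri, Declan & Nadia, Dmitri & Nadia, Omar & Priya — 5 in total.

5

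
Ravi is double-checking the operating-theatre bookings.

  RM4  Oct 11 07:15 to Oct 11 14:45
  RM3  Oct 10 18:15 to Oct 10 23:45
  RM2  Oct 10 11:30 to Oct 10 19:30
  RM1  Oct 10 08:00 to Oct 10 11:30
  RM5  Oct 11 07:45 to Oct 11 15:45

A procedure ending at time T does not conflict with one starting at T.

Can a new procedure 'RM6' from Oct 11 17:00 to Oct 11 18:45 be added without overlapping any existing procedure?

Yes — the slot is free

RM1: ends Oct 10 11:30 at or before RM6 starts Oct 11 17:00 → clear.
RM2: ends Oct 10 19:30 at or before RM6 starts Oct 11 17:00 → clear.
RM3: ends Oct 10 23:45 at or before RM6 starts Oct 11 17:00 → clear.
RM4: ends Oct 11 14:45 at or before RM6 starts Oct 11 17:00 → clear.
RM5: ends Oct 11 15:45 at or before RM6 starts Oct 11 17:00 → clear.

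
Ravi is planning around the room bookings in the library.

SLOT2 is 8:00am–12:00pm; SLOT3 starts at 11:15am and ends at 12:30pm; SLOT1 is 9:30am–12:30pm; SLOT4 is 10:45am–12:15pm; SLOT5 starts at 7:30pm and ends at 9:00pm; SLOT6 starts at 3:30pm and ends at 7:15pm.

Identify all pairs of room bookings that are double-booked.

SLOT1 & SLOT2, SLOT1 & SLOT3, SLOT1 & SLOT4, SLOT2 & SLOT3, SLOT2 & SLOT4, SLOT3 & SLOT4

Two intervals overlap when each starts before the other ends.
Sorted by start: SLOT2, SLOT1, SLOT4, SLOT3, SLOT6, SLOT5.
SLOT1 starts before SLOT2 ends → SLOT2 and SLOT1 overlap.
SLOT4 starts before SLOT2 ends → SLOT2 and SLOT4 overlap.
SLOT3 starts before SLOT2 ends → SLOT2 and SLOT3 overlap.
SLOT6 starts after SLOT2 ends, so nothing later overlaps SLOT2 either.
SLOT4 starts before SLOT1 ends → SLOT1 and SLOT4 overlap.
SLOT3 starts before SLOT1 ends → SLOT1 and SLOT3 overlap.
SLOT6 starts after SLOT1 ends, so nothing later overlaps SLOT1 either.
SLOT3 starts before SLOT4 ends → SLOT4 and SLOT3 overlap.
SLOT6 starts after SLOT4 ends, so nothing later overlaps SLOT4 either.
SLOT6 starts after SLOT3 ends, so nothing later overlaps SLOT3 either.
SLOT5 starts after SLOT6 ends.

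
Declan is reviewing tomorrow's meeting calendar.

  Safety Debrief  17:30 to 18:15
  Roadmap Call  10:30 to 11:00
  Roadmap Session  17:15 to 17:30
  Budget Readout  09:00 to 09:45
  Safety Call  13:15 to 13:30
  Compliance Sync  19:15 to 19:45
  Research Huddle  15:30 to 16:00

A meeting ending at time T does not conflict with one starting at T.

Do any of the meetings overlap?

No

Sorted by start: Budget Readout, Roadmap Call, Safety Call, Research Huddle, Roadmap Session, Safety Debrief, Compliance Sync.
Roadmap Call starts after Budget Readout ends, so Budget Readout has no further overlaps.
Safety Call starts after Roadmap Call ends, so Roadmap Call has no further overlaps.
Research Huddle starts after Safety Call ends, so Safety Call has no further overlaps.
Roadmap Session starts after Research Huddle ends, so Research Huddle has no further overlaps.
Safety Debrief starts exactly when Roadmap Session ends (back-to-back, no overlap), so Roadmap Session has no further overlaps.
Compliance Sync starts after Safety Debrief ends.
Every pair is clear; the schedule has no overlaps.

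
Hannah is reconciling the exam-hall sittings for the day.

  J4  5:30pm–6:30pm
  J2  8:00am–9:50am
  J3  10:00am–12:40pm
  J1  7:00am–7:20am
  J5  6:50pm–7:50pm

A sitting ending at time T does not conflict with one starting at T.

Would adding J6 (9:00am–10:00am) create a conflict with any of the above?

Yes — it overlaps J2

J1: ends 7:20am at or before J6 starts 9:00am → clear.
J2: starts 8:00am before J6 ends 10:00am, and ends 9:50am after J6 starts 9:00am → overlap.
J3: starts 10:00am at or after J6 ends 10:00am → clear.
J4: starts 5:30pm at or after J6 ends 10:00am → clear.
J5: starts 6:50pm at or after J6 ends 10:00am → clear.
J6 overlaps J2.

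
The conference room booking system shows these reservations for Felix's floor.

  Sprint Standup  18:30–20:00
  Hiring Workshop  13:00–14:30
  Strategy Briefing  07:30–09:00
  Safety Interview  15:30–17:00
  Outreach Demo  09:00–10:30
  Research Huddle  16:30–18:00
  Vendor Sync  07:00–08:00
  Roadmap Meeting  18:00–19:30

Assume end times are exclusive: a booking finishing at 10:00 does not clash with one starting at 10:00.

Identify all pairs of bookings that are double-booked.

Research Huddle & Safety Interview, Roadmap Meeting & Sprint Standup, Strategy Briefing & Vendor Sync

Sorted by start: Vendor Sync, Strategy Briefing, Outreach Demo, Hiring Workshop, Safety Interview, Research Huddle, Roadmap Meeting, Sprint Standup.
Strategy Briefing starts before Vendor Sync ends → Vendor Sync and Strategy Briefing overlap.
Outreach Demo starts after Vendor Sync ends; Vendor Sync is clear from here.
Outreach Demo starts exactly when Strategy Briefing ends (back-to-back, no overlap); Strategy Briefing is clear from here.
Hiring Workshop starts after Outreach Demo ends; Outreach Demo is clear from here.
Safety Interview starts after Hiring Workshop ends; Hiring Workshop is clear from here.
Research Huddle starts before Safety Interview ends → Safety Interview and Research Huddle overlap.
Roadmap Meeting starts after Safety Interview ends; Safety Interview is clear from here.
Roadmap Meeting starts exactly when Research Huddle ends (back-to-back, no overlap); Research Huddle is clear from here.
Sprint Standup starts before Roadmap Meeting ends → Roadmap Meeting and Sprint Standup overlap.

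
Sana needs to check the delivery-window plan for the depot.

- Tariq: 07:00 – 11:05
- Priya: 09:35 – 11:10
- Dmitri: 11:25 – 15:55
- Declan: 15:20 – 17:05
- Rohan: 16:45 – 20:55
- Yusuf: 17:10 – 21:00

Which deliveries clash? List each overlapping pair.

Declan & Dmitri, Declan & Rohan, Priya & Tariq, Rohan & Yusuf

Sorted by start: Tariq, Priya, Dmitri, Declan, Rohan, Yusuf.
Priya starts before Tariq ends → Tariq and Priya overlap.
Dmitri starts after Tariq ends, so nothing later overlaps Tariq either.
Dmitri starts after Priya ends, so nothing later overlaps Priya either.
Declan starts before Dmitri ends → Dmitri and Declan overlap.
Rohan starts after Dmitri ends, so nothing later overlaps Dmitri either.
Rohan starts before Declan ends → Declan and Rohan overlap.
Yusuf starts after Declan ends.
Yusuf starts before Rohan ends → Rohan and Yusuf overlap.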